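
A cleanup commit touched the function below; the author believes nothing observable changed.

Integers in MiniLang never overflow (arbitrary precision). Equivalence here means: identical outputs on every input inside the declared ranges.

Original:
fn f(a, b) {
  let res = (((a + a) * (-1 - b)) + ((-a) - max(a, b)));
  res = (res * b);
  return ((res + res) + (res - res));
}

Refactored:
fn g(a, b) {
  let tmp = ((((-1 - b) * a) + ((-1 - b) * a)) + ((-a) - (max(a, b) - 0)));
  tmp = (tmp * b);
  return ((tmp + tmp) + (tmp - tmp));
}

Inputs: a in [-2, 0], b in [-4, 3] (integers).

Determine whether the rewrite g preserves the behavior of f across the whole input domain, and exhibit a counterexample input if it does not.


Behavior is preserved: although local variable names differ; and arithmetic usage differs; and constant usage differs, the outputs never diverge.
One worked example (a=-2, b=-4) — f: res := -8 | res := 32 | result 64; g: tmp := -8 | tmp := 32 | result 64; agreement on 64.
An exhaustive pass over the 24 declared inputs shows identical outputs.
verdict: equivalent


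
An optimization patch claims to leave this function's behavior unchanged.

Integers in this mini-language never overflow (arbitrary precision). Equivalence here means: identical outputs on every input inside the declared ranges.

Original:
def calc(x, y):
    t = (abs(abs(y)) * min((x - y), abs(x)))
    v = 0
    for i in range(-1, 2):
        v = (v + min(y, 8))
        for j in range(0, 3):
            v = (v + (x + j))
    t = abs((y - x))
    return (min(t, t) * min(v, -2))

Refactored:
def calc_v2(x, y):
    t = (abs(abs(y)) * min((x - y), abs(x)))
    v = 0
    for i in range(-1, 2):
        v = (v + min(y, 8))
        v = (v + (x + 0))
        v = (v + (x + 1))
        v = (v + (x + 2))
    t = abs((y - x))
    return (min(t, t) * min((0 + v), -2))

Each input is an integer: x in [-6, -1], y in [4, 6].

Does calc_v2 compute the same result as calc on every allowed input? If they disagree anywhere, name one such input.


This is a faithful refactor — local variable names differ, and constant usage differs, and statement counts differ, and arithmetic usage differs, and loop structure differs, but the computed results match everywhere.
Tracing x=-4, y=4: calc: t := -32 | v := 0 | iter i=-1: | v := 4 | iter j=0: | v := 0 | iter j=1: | v := -3 | iter j=2: | v := -5 | iter i=0: | v := -1 | iter j=0: | v := -5 | iter j=1: | v := -8 | iter j=2: | v := -10 | iter i=1: | v := -6 | iter j=0: | v := -10 | iter j=1: | v := -13 | iter j=2: | v := -15 | t := 8 | result -120 | calc_v2: t := -32 | v := 0 | iter i=-1: | v := 4 | v := 0 | v := -3 | v := -5 | iter i=0: | v := -1 | v := -5 | v := -8 | v := -10 | iter i=1: | v := -6 | v := -10 | v := -13 | v := -15 | t := 8 | result -120 — matching result -120.
Checked all 18 inputs in the declared domain: the outputs agree on every one.
verdict: equivalent


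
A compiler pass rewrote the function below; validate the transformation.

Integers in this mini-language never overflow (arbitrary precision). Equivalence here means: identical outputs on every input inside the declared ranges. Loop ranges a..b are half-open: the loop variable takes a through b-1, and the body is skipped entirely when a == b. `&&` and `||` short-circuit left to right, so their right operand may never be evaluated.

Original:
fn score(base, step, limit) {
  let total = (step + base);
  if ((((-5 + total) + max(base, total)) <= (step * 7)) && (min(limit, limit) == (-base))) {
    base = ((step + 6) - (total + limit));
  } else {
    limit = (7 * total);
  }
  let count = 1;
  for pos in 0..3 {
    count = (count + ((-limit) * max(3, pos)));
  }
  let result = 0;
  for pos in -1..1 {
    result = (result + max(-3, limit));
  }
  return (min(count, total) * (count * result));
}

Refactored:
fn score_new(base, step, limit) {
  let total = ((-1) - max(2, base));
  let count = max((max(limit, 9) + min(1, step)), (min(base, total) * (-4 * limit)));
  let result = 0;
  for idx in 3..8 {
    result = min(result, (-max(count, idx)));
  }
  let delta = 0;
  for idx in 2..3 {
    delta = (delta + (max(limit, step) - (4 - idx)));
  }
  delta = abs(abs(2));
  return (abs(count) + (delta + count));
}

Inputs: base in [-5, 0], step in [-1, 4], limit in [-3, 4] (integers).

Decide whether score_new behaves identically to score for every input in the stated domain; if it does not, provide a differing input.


Not equivalent: base=-5, step=-1, limit=-3 separates them (13644 vs 18).
score: total becomes -6; next ((((-5 + total) + max(base, total)) <= (step * 7)) && (min(limit, limit) == (-base))) evaluates to false; next limit becomes -42; next count becomes 1; next at pos=0:; next count becomes 127; next at pos=1:; next count becomes 253; next at pos=2:; next count becomes 379; next result becomes 0; next at pos=-1:; next result becomes -3; next at pos=0:; next result becomes -6; next final value 13644
score_new: total becomes -3; next count becomes 8; next result becomes 0; next at idx=3:; next result becomes -8; next at idx=4:; next result becomes -8; next at idx=5:; next result becomes -8; next at idx=6:; next result becomes -8; next at idx=7:; next result becomes -8; next delta becomes 0; next at idx=2:; next delta becomes -3; next delta becomes 2; next final value 18
verdict: not equivalent; witness: base=-5, step=-1, limit=-3


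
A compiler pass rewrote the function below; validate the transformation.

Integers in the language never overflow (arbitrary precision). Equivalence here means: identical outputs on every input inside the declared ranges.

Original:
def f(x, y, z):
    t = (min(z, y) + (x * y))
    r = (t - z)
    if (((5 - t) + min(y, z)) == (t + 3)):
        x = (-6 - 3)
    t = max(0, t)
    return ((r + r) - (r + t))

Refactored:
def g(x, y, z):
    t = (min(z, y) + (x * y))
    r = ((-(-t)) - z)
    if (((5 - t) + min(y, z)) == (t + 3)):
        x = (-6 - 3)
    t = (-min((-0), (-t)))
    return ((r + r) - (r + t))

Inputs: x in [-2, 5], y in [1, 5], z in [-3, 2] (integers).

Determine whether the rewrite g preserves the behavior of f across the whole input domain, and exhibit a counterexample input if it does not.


The two versions differ — the changes include min/max/abs usage differs.
Tracing x=-2, y=4, z=1: f: t becomes -7; next r becomes -8; next (((5 - t) + min(y, z)) == (t + 3)) evaluates to false; next t becomes 0; next final value -8 | g: t becomes -7; next r becomes -8; next (((5 - t) + min(y, z)) == (t + 3)) evaluates to false; next t becomes 0; next final value -8 — matching result -8.
Checked all 240 inputs in the declared domain: the outputs agree on every one.
verdict: equivalent


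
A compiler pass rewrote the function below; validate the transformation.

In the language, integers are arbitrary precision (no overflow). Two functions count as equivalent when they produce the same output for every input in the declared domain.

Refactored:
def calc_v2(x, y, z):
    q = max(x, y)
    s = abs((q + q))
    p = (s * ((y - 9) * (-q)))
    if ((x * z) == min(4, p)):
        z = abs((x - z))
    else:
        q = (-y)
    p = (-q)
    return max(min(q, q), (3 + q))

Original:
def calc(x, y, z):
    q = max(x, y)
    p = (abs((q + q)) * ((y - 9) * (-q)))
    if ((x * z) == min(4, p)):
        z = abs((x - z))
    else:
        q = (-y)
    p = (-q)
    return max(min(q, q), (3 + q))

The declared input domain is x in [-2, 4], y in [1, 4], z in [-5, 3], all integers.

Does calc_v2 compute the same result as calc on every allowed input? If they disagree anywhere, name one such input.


Comparing the listings, the differences include: local variable names differ, plus statement counts differ.
One worked example (x=-2, y=3, z=-4) — calc: q = 3; p = 108; ((x * z) == min(4, p)) -> false; q = -3; p = 3; return 0; calc_v2: q = 3; s = 6; p = 108; ((x * z) == min(4, p)) -> false; q = -3; p = 3; return 0; agreement on 0.
Checked all 252 inputs in the declared domain: the outputs agree on every one.
verdict: equivalent


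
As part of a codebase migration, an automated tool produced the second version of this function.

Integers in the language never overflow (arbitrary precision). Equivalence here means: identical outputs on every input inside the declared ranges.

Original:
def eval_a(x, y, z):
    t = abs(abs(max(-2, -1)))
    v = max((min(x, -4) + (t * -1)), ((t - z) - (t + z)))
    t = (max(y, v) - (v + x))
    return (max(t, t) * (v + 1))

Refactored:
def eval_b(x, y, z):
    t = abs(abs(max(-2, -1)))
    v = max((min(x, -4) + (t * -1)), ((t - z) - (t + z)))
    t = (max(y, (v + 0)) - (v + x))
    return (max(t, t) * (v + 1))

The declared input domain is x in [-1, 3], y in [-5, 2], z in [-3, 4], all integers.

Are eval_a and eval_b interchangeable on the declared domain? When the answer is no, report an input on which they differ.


Changes here: arithmetic usage differs; constant usage differs; the full 320-point sweep finds no disagreement.
verdict: equivalent


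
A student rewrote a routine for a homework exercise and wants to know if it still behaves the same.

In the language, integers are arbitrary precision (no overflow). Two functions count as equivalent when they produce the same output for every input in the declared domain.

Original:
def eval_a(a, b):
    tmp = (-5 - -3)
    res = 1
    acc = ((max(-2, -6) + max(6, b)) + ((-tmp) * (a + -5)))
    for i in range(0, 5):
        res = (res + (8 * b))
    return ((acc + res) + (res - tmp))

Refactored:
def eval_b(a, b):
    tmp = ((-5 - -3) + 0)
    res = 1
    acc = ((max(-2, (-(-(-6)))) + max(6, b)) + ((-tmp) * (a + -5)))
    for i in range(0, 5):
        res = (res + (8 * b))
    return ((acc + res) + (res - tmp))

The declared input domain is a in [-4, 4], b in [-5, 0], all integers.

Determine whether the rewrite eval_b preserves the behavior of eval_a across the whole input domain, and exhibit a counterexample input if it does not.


Reading the diff, among the changes: arithmetic usage differs, and constant usage differs.
One worked example (a=-2, b=-4) — eval_a: tmp=-2, then res=1, then acc=-10, then (i=0), then res=-31, then (i=1), then res=-63, then (i=2), then res=-95, then (i=3), then res=-127, then (i=4), then res=-159, then returns -326; eval_b: tmp=-2, then res=1, then acc=-10, then (i=0), then res=-31, then (i=1), then res=-63, then (i=2), then res=-95, then (i=3), then res=-127, then (i=4), then res=-159, then returns -326; agreement on -326.
Checked all 54 inputs in the declared domain: the outputs agree on every one.
verdict: equivalent


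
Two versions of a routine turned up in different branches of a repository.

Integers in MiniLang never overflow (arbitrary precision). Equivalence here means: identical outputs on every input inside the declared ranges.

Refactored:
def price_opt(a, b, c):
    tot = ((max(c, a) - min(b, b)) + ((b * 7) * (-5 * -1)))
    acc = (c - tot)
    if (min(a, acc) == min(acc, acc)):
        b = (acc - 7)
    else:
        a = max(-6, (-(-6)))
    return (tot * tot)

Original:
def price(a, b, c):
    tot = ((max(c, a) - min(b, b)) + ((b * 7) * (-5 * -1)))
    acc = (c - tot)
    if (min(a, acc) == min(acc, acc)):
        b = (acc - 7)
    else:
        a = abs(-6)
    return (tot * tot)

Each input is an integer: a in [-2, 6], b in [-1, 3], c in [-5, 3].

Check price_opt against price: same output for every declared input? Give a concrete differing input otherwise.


Side by side, the visible changes include: min/max/abs usage differs; also constant usage differs.
As a probe, take a=2, b=0, c=1: price runs tot becomes 2; next acc becomes -1; next (min(a, acc) == min(acc, acc)) evaluates to true; next b becomes -8; next final value 4; price_opt runs tot becomes 2; next acc becomes -1; next (min(a, acc) == min(acc, acc)) evaluates to true; next b becomes -8; next final value 4; both end at 4.
Across all 405 domain points the two functions coincide.
verdict: equivalent


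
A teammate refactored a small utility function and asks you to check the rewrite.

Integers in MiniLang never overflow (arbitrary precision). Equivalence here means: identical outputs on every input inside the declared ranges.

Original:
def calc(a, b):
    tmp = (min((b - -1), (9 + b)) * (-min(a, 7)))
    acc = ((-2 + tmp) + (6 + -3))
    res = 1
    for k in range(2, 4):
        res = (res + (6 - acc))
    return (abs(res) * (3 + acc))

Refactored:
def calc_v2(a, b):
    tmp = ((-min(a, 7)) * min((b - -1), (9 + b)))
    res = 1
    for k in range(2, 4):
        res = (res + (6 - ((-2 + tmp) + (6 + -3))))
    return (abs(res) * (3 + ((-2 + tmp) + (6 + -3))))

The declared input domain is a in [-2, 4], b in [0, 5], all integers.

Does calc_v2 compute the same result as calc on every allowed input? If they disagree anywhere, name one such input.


Differences: arithmetic usage differs; also statement counts differ; also local variable names differ; also constant usage differs — yet all 42 inputs agree.
verdict: equivalent


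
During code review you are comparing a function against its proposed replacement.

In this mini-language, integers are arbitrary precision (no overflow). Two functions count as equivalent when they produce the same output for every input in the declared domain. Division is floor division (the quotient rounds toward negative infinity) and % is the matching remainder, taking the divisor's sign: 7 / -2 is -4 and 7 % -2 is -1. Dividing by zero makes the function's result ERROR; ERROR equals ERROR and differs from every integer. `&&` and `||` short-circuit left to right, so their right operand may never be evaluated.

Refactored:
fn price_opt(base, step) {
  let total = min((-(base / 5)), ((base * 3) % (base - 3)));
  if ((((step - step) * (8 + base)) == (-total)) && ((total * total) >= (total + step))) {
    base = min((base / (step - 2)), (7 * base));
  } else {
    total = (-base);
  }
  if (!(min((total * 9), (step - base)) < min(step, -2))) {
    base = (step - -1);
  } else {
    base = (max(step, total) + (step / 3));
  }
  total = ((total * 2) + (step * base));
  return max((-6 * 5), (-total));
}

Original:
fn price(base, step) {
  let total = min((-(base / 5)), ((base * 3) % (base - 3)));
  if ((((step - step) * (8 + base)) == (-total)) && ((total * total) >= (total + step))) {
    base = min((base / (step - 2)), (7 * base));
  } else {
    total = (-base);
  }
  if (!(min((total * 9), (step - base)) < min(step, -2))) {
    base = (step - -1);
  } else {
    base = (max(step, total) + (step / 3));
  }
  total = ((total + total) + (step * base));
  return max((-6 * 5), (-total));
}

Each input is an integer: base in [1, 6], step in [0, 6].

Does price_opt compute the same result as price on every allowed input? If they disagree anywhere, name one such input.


Reading the diff, among the changes: constant usage differs, arithmetic usage differs.
One worked example (base=2, step=2) — price: total := 0 | ((((step - step) * (8 + base)) == (-total)) && ((total * total) >= (total + step))): false | total := -2 | (!(min((total * 9), (step - base)) < min(step, -2))): false | base := 2 | total := 0 | result 0; price_opt: total := 0 | ((((step - step) * (8 + base)) == (-total)) && ((total * total) >= (total + step))): false | total := -2 | (!(min((total * 9), (step - base)) < min(step, -2))): false | base := 2 | total := 0 | result 0; agreement on 0.
Sweeping the whole domain (42 inputs) finds no disagreement.
verdict: equivalent


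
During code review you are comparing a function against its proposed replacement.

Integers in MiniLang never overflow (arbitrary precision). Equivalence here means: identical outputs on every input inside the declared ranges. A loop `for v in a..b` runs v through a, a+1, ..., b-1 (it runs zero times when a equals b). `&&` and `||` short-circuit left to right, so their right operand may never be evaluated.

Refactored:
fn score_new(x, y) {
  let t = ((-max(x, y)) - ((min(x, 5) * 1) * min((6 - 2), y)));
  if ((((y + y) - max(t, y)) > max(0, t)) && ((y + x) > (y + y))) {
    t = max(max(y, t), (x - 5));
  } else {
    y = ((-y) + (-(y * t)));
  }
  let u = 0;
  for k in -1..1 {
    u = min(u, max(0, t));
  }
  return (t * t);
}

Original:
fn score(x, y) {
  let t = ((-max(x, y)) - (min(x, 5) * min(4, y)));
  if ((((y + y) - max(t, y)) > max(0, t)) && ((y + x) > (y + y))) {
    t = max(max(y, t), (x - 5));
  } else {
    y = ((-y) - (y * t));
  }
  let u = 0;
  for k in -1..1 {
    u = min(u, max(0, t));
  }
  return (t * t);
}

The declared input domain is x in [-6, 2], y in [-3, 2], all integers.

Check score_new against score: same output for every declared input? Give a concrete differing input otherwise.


Although arithmetic usage differs, and constant usage differs, 54/54 inputs agree.
verdict: equivalent


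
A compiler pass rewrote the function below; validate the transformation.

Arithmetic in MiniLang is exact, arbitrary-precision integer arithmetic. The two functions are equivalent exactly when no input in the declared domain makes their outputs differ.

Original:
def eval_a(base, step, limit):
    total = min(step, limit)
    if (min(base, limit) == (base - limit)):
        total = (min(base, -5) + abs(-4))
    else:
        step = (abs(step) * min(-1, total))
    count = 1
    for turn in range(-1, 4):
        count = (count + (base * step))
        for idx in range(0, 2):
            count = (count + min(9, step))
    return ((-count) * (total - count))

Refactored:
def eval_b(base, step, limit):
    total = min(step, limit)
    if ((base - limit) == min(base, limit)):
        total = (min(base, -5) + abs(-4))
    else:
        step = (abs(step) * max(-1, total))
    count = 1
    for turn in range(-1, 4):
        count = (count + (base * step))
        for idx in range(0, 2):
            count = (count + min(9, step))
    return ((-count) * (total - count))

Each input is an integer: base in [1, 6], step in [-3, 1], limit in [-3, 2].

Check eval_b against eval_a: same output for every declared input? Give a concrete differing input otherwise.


Try base=1, step=-3, limit=-3.
eval_a: total = -3; (min(base, limit) == (base - limit)) -> false; step = -9; count = 1; [turn=-1]; count = -8; [idx=0]; count = -17; [idx=1]; count = -26; [turn=0]; count = -35; [idx=0]; count = -44; [idx=1]; count = -53; [turn=1]; count = -62; [idx=0]; count = -71; [idx=1]; count = -80; [turn=2]; count = -89; [idx=0]; count = -98; [idx=1]; count = -107; [turn=3]; count = -116; [idx=0]; count = -125; [idx=1]; count = -134; return 17554
eval_b: total = -3; ((base - limit) == min(base, limit)) -> false; step = -3; count = 1; [turn=-1]; count = -2; [idx=0]; count = -5; [idx=1]; count = -8; [turn=0]; count = -11; [idx=0]; count = -14; [idx=1]; count = -17; [turn=1]; count = -20; [idx=0]; count = -23; [idx=1]; count = -26; [turn=2]; count = -29; [idx=0]; count = -32; [idx=1]; count = -35; [turn=3]; count = -38; [idx=0]; count = -41; [idx=1]; count = -44; return 1804
17554 vs 1804 — the two versions disagree here.
verdict: not equivalent; witness: base=1, step=-3, limit=-3


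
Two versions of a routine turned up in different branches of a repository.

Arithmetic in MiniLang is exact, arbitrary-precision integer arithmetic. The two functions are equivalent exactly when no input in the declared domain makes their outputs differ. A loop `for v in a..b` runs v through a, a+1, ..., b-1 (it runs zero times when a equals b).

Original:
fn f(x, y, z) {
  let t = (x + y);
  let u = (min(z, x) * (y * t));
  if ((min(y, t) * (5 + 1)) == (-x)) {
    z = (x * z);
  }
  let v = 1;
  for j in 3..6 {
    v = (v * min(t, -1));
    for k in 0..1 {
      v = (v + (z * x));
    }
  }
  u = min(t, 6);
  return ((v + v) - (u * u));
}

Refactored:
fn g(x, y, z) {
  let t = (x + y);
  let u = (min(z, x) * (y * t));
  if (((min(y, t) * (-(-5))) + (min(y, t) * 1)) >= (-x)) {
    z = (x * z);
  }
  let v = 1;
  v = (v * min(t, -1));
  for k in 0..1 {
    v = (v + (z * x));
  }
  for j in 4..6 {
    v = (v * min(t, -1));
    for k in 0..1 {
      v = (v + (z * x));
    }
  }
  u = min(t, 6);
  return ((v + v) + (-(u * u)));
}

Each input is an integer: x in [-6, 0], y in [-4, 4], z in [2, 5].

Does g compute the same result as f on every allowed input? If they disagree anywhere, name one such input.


Take x=-3, y=4, z=2.
f: t becomes 1; next u becomes -12; next ((min(y, t) * (5 + 1)) == (-x)) evaluates to false; next v becomes 1; next at j=3:; next v becomes -1; next at k=0:; next v becomes -7; next at j=4:; next v becomes 7; next at k=0:; next v becomes 1; next at j=5:; next v becomes -1; next at k=0:; next v becomes -7; next u becomes 1; next final value -15
g: t becomes 1; next u becomes -12; next (((min(y, t) * (-(-5))) + (min(y, t) * 1)) >= (-x)) evaluates to true; next z becomes -6; next v becomes 1; next v becomes -1; next at k=0:; next v becomes 17; next at j=4:; next v becomes -17; next at k=0:; next v becomes 1; next at j=5:; next v becomes -1; next at k=0:; next v becomes 17; next u becomes 1; next final value 33
-15 against 33: the behavior changed.
verdict: not equivalent; witness: x=-3, y=4, z=2


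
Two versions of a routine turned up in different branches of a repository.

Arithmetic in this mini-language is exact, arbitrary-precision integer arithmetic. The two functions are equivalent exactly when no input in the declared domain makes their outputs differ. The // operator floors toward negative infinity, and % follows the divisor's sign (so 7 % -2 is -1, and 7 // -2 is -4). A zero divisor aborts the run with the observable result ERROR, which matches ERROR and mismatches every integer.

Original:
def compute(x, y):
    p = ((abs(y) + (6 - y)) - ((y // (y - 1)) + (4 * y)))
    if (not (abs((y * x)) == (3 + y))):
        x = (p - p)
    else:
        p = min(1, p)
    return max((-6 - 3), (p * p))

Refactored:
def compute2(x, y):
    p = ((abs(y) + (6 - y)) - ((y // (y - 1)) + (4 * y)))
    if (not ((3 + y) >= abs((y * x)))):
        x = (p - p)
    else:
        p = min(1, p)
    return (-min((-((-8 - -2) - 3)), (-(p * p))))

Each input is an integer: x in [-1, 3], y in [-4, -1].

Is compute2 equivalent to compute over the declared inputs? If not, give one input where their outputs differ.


Input x=-1, y=-1: 144 from compute versus 1 from compute2.
verdict: not equivalent; witness: x=-1, y=-1


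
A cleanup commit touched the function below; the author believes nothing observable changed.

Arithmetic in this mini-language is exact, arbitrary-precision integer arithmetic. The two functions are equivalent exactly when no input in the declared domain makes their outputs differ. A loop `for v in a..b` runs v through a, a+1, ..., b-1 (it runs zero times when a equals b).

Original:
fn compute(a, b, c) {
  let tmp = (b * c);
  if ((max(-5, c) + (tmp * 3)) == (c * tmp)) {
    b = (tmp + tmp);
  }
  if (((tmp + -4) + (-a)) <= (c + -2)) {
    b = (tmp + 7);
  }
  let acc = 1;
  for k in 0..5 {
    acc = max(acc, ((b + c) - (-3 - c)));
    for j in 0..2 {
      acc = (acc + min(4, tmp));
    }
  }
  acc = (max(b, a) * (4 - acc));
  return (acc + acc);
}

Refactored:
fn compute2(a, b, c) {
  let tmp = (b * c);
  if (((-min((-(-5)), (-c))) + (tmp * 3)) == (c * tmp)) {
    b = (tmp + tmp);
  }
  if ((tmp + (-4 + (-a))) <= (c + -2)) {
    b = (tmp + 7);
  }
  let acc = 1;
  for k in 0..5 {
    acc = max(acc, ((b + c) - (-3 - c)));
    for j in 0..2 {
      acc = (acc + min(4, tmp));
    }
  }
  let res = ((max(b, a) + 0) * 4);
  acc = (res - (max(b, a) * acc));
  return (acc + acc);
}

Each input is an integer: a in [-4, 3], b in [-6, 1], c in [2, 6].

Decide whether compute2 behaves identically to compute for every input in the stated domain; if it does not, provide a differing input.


Behavior is preserved: although arithmetic usage differs; also min/max/abs usage differs; also constant usage differs; also local variable names differ; also statement counts differ, the outputs never diverge.
One worked example (a=-1, b=-2, c=4) — compute: tmp := -8 | ((max(-5, c) + (tmp * 3)) == (c * tmp)): false | (((tmp + -4) + (-a)) <= (c + -2)): true | b := -1 | acc := 1 | iter k=0: | acc := 10 | iter j=0: | acc := 2 | iter j=1: | acc := -6 | iter k=1: | acc := 10 | iter j=0: | acc := 2 | iter j=1: | acc := -6 | iter k=2: | acc := 10 | iter j=0: | acc := 2 | iter j=1: | acc := -6 | iter k=3: | acc := 10 | iter j=0: | acc := 2 | iter j=1: | acc := -6 | iter k=4: | acc := 10 | iter j=0: | acc := 2 | iter j=1: | acc := -6 | acc := -10 | result -20; compute2: tmp := -8 | (((-min((-(-5)), (-c))) + (tmp * 3)) == (c * tmp)): false | ((tmp + (-4 + (-a))) <= (c + -2)): true | b := -1 | acc := 1 | iter k=0: | acc := 10 | iter j=0: | acc := 2 | iter j=1: | acc := -6 | iter k=1: | acc := 10 | iter j=0: | acc := 2 | iter j=1: | acc := -6 | iter k=2: | acc := 10 | iter j=0: | acc := 2 | iter j=1: | acc := -6 | iter k=3: | acc := 10 | iter j=0: | acc := 2 | iter j=1: | acc := -6 | iter k=4: | acc := 10 | iter j=0: | acc := 2 | iter j=1: | acc := -6 | res := -4 | acc := -10 | result -20; agreement on -20.
An exhaustive pass over the 320 declared inputs shows identical outputs.
verdict: equivalent


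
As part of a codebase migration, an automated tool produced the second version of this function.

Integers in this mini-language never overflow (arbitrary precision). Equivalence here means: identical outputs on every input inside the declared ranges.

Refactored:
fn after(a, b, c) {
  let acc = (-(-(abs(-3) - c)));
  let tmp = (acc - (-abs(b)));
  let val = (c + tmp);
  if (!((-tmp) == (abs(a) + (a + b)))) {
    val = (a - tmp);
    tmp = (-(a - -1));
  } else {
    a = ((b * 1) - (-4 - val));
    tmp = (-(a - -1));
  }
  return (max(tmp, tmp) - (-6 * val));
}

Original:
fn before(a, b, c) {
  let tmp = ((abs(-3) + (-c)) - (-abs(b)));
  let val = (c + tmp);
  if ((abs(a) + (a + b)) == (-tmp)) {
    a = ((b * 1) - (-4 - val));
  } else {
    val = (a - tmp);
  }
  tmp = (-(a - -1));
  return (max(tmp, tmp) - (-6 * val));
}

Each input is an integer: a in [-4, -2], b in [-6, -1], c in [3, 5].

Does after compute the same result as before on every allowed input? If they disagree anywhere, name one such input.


Changes here: constant usage differs, plus local variable names differ, plus statement counts differ, plus boolean connective usage differs, plus arithmetic usage differs; the full 54-point sweep finds no disagreement.
verdict: equivalent


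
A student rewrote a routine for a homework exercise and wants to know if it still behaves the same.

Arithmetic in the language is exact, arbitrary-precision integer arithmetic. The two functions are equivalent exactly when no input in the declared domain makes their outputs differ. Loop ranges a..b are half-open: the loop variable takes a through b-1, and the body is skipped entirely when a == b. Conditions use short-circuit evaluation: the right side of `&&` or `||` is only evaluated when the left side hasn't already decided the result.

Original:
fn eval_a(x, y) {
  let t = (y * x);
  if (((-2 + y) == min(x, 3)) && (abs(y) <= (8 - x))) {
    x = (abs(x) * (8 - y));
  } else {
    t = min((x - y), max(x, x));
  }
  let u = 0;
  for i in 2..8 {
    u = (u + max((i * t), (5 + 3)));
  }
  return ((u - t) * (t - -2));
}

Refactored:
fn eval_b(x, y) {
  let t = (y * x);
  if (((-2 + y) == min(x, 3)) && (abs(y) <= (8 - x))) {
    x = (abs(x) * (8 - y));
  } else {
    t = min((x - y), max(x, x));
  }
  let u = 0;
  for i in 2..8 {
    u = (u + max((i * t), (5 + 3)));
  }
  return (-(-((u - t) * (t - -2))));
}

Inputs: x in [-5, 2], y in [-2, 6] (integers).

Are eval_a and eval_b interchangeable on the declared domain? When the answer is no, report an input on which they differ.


Behavior is preserved: although same computation, different form, the outputs never diverge.
Spot check at x=-2, y=2 — eval_a: t = -4; (((-2 + y) == min(x, 3)) && (abs(y) <= (8 - x))) -> false; t = -4; u = 0; [i=2]; u = 8; [i=3]; u = 16; [i=4]; u = 24; [i=5]; u = 32; [i=6]; u = 40; [i=7]; u = 48; return -104. eval_b: t = -4; (((-2 + y) == min(x, 3)) && (abs(y) <= (8 - x))) -> false; t = -4; u = 0; [i=2]; u = 8; [i=3]; u = 16; [i=4]; u = 24; [i=5]; u = 32; [i=6]; u = 40; [i=7]; u = 48; return -104. Both give -104.
Sweeping the whole domain (72 inputs) finds no disagreement.
verdict: equivalent


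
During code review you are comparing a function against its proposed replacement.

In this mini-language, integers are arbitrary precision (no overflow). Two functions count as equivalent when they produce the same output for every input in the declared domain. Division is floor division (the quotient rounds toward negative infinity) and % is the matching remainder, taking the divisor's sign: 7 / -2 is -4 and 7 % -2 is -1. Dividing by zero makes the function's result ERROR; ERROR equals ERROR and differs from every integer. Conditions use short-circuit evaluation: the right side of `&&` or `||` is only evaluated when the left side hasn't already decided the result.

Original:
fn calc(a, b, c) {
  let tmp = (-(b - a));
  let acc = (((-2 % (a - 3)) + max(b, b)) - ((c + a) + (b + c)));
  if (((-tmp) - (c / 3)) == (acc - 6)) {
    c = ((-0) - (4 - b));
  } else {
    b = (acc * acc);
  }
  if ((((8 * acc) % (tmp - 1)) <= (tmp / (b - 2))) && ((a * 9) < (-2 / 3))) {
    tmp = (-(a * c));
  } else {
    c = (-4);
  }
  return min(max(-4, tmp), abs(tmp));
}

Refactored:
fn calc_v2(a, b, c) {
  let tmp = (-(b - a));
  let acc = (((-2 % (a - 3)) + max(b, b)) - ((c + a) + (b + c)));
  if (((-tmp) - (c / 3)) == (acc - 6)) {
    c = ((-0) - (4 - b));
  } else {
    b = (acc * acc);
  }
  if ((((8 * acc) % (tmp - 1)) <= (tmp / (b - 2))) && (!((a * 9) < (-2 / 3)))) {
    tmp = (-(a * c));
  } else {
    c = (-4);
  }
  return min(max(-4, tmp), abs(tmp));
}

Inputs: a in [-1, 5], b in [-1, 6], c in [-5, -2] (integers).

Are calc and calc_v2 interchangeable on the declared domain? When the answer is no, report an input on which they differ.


These are not equivalent — on a=-1, b=-1, c=-5 the outputs split (-4 vs 0).
calc: tmp=0, then acc=9, then (((-tmp) - (c / 3)) == (acc - 6)) is false, then b=81, then ((((8 * acc) % (tmp - 1)) <= (tmp / (b - 2))) && ((a * 9) < (-2 / 3))) is true, then tmp=-5, then returns -4
calc_v2: tmp=0, then acc=9, then (((-tmp) - (c / 3)) == (acc - 6)) is false, then b=81, then ((((8 * acc) % (tmp - 1)) <= (tmp / (b - 2))) && (!((a * 9) < (-2 / 3)))) is false, then c=-4, then returns 0
verdict: not equivalent; witness: a=-1, b=-1, c=-5


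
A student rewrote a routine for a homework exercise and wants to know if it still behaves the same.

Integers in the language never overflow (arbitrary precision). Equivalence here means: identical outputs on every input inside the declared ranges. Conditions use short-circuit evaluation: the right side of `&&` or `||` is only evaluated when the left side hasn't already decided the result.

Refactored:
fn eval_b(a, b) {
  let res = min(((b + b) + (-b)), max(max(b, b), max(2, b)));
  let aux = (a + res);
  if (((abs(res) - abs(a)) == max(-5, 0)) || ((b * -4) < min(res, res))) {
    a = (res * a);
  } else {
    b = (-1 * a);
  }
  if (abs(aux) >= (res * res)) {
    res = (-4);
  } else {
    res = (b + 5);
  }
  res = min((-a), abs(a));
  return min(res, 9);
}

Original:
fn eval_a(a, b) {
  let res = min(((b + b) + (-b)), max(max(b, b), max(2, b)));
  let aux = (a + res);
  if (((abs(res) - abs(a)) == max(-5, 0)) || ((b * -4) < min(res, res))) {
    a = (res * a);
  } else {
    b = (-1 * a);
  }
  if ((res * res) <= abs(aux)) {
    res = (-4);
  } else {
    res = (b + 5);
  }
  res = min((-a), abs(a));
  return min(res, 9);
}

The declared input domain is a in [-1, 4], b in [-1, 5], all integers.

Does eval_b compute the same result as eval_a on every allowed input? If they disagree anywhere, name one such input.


The two are interchangeable: comparison usage differs, and every declared input agrees.
Tracing a=3, b=0: eval_a: res becomes 0; next aux becomes 3; next (((abs(res) - abs(a)) == max(-5, 0)) || ((b * -4) < min(res, res))) evaluates to false; next b becomes -3; next ((res * res) <= abs(aux)) evaluates to true; next res becomes -4; next res becomes -3; next final value -3 | eval_b: res becomes 0; next aux becomes 3; next (((abs(res) - abs(a)) == max(-5, 0)) || ((b * -4) < min(res, res))) evaluates to false; next b becomes -3; next (abs(aux) >= (res * res)) evaluates to true; next res becomes -4; next res becomes -3; next final value -3 — matching result -3.
An exhaustive pass over the 42 declared inputs shows identical outputs.
verdict: equivalent


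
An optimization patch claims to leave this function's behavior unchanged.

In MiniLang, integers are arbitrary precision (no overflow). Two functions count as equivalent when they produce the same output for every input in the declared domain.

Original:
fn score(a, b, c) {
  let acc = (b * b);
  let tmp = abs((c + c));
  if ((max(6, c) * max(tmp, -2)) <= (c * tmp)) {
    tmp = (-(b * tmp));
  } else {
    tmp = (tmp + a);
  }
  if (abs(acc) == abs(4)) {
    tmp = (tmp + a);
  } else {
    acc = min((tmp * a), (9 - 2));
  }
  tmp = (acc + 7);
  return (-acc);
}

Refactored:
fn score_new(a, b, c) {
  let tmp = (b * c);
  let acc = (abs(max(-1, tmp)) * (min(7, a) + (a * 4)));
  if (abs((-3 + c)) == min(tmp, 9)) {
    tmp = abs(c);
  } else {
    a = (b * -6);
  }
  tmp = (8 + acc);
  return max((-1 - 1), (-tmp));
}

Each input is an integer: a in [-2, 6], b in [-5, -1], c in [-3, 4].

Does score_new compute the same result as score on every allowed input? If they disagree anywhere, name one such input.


The rewrite breaks on a=-2, b=-5, c=-3, where the results are 8 and 142.
score: acc becomes 25; next tmp becomes 6; next ((max(6, c) * max(tmp, -2)) <= (c * tmp)) evaluates to false; next tmp becomes 4; next (abs(acc) == abs(4)) evaluates to false; next acc becomes -8; next tmp becomes -1; next final value 8
score_new: tmp becomes 15; next acc becomes -150; next (abs((-3 + c)) == min(tmp, 9)) evaluates to false; next a becomes 30; next tmp becomes -142; next final value 142
verdict: not equivalent; witness: a=-2, b=-5, c=-3


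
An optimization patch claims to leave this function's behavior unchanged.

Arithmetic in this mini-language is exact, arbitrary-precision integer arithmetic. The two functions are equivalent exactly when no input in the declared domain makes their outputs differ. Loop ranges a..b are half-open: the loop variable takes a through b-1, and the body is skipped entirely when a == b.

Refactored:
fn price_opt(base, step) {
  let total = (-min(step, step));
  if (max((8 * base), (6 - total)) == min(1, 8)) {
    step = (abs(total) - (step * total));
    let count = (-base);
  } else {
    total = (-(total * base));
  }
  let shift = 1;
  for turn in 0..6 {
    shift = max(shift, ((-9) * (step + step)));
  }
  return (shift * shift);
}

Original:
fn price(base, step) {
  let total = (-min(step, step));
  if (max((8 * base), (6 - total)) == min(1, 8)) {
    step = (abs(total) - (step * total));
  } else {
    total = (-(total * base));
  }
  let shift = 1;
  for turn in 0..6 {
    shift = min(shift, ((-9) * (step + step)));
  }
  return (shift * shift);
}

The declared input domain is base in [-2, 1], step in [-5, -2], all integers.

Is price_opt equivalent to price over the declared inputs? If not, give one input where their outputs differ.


Not equivalent: base=-2, step=-5 separates them (291600 vs 1).
price: total=5, then (max((8 * base), (6 - total)) == min(1, 8)) is true, then step=30, then shift=1, then (turn=0), then shift=-540, then (turn=1), then shift=-540, then (turn=2), then shift=-540, then (turn=3), then shift=-540, then (turn=4), then shift=-540, then (turn=5), then shift=-540, then returns 291600
price_opt: total=5, then (max((8 * base), (6 - total)) == min(1, 8)) is true, then step=30, then count=2, then shift=1, then (turn=0), then shift=1, then (turn=1), then shift=1, then (turn=2), then shift=1, then (turn=3), then shift=1, then (turn=4), then shift=1, then (turn=5), then shift=1, then returns 1
verdict: not equivalent; witness: base=-2, step=-5


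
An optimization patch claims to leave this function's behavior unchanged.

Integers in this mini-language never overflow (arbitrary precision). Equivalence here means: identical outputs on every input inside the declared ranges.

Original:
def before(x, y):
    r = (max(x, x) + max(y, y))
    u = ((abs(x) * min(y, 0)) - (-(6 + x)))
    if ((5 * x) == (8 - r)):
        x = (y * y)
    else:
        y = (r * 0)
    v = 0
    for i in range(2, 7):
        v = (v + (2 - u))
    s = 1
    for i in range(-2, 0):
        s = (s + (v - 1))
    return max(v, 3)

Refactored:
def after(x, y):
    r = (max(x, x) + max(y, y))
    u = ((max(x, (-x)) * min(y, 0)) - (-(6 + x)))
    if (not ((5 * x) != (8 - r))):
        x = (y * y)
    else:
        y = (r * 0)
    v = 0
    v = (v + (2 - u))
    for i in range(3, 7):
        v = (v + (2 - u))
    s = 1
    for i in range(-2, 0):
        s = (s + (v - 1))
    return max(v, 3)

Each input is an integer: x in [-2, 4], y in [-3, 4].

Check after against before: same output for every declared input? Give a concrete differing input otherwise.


Behavior is preserved: although comparison usage differs, and constant usage differs, and statement counts differ, and loop structure differs, and arithmetic usage differs, and min/max/abs usage differs, and boolean connective usage differs, the outputs never diverge.
Spot check at x=-1, y=4 — before: r becomes 3; next u becomes 5; next ((5 * x) == (8 - r)) evaluates to false; next y becomes 0; next v becomes 0; next at i=2:; next v becomes -3; next at i=3:; next v becomes -6; next at i=4:; next v becomes -9; next at i=5:; next v becomes -12; next at i=6:; next v becomes -15; next s becomes 1; next at i=-2:; next s becomes -15; next at i=-1:; next s becomes -31; next final value 3. after: r becomes 3; next u becomes 5; next (not ((5 * x) != (8 - r))) evaluates to false; next y becomes 0; next v becomes 0; next v becomes -3; next at i=3:; next v becomes -6; next at i=4:; next v becomes -9; next at i=5:; next v becomes -12; next at i=6:; next v becomes -15; next s becomes 1; next at i=-2:; next s becomes -15; next at i=-1:; next s becomes -31; next final value 3. Both give 3.
Checked all 56 inputs in the declared domain: the outputs agree on every one.
verdict: equivalent


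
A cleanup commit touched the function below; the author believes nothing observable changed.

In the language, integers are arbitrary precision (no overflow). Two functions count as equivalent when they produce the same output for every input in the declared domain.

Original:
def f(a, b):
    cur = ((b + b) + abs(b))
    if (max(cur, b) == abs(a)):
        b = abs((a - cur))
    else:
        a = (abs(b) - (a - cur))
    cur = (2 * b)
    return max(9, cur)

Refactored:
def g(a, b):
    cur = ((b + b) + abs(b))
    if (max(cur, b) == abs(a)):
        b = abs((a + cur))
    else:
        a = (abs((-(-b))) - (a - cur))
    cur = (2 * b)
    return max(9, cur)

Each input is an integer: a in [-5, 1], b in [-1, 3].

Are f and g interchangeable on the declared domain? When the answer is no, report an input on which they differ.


There is a counterexample at a=-3, b=1: 12 on one side, 9 on the other.
f: cur := 3 | (max(cur, b) == abs(a)): true | b := 6 | cur := 12 | result 12
g: cur := 3 | (max(cur, b) == abs(a)): true | b := 0 | cur := 0 | result 9
verdict: not equivalent; witness: a=-3, b=1


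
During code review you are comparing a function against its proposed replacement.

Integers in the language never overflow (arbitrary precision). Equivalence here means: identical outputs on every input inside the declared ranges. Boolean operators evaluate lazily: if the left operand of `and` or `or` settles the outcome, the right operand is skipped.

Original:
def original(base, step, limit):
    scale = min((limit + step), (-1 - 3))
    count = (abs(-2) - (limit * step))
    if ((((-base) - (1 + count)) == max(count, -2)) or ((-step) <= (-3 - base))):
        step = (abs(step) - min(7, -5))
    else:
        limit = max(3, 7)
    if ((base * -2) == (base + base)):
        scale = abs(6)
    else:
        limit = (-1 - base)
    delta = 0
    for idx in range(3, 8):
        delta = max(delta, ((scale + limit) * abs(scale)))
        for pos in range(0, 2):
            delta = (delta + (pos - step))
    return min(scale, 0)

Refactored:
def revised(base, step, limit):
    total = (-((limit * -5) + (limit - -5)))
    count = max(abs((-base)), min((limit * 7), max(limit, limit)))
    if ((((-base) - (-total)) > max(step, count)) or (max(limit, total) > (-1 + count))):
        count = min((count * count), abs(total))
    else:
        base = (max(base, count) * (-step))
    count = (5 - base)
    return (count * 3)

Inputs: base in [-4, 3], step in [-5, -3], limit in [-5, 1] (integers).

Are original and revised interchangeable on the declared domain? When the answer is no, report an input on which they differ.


Not equivalent: base=-4, step=-5, limit=-5 separates them (-10 vs -45).
original: scale = -10; count = -23; ((((-base) - (1 + count)) == max(count, -2)) or ((-step) <= (-3 - base))) -> false; limit = 7; ((base * -2) == (base + base)) -> false; limit = 3; delta = 0; [idx=3]; delta = 0; [pos=0]; delta = 5; [pos=1]; delta = 11; [idx=4]; delta = 11; [pos=0]; delta = 16; [pos=1]; delta = 22; [idx=5]; delta = 22; [pos=0]; delta = 27; [pos=1]; delta = 33; [idx=6]; delta = 33; [pos=0]; delta = 38; [pos=1]; delta = 44; [idx=7]; delta = 44; [pos=0]; delta = 49; [pos=1]; delta = 55; return -10
revised: total = -25; count = 4; ((((-base) - (-total)) > max(step, count)) or (max(limit, total) > (-1 + count))) -> false; base = 20; count = -15; return -45
verdict: not equivalent; witness: base=-4, step=-5, limit=-5
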